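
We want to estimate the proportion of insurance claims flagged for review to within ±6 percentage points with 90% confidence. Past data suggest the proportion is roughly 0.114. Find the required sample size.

For a proportion with margin E = 0.06 at 90% confidence, z = 1.645.
n = p̂(1−p̂)(z/E)² = 0.114 × 0.886 × (1.645/0.06)² = 75.92
Round up: n = 76.

n = 76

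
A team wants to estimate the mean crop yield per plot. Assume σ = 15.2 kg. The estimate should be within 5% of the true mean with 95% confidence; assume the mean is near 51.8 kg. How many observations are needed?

133

For a mean, the margin of error is E = z·σ/√n, so n = (zσ/E)².
At 95% confidence, z = 1.960.
E = 5% of 51.8 = 2.59 kg.
n = (1.960 × 15.2 / 2.59)² = 132.31
Round up: n = 133.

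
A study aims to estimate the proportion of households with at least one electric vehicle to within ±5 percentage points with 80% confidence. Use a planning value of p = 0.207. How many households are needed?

108

For a proportion with margin E = 0.05 at 80% confidence, z = 1.282.
n = p̂(1−p̂)(z/E)² = 0.207 × 0.793 × (1.282/0.05)² = 107.91
Round up: n = 108.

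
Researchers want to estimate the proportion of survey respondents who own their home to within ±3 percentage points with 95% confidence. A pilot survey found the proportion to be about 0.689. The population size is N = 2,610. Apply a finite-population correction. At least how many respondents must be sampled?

678

For a proportion with margin E = 0.03 at 95% confidence, z = 1.960.
n = p̂(1−p̂)(z/E)² = 0.689 × 0.311 × (1.960/0.03)² = 914.64 — call this n₀.
Finite-population correction with N = 2,610: n = n₀ / (1 + (n₀−1)/N) = 914.64 / 1.35 = 677.51
Round up: n = 678.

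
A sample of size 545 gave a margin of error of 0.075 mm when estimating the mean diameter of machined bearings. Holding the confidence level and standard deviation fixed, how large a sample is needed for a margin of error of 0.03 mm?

3407

Margin of error scales as 1/√n, so n₂ = n₁·(E₁/E₂)².
n₂ = 545 × (0.075/0.03)² = 545 × 6.25 = 3406.25
Round up: n₂ = 3407.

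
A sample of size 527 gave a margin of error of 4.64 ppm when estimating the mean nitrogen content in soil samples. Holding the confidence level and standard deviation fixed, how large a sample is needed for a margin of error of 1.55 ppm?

4723

Margin of error scales as 1/√n, so n₂ = n₁·(E₁/E₂)².
n₂ = 527 × (4.64/1.55)² = 527 × 8.961 = 4722.45
Round up: n₂ = 4723.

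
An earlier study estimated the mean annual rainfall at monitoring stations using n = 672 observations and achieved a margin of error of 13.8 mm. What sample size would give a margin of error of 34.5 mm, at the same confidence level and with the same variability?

Margin of error scales as 1/√n, so n₂ = n₁·(E₁/E₂)².
n₂ = 672 × (13.8/34.5)² = 672 × 0.16 = 107.52
Round up: n₂ = 108.

n = 108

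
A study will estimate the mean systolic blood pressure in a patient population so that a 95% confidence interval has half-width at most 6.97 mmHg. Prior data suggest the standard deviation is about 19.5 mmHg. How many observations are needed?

n = 31

For a mean, the margin of error is E = z·σ/√n, so n = (zσ/E)².
At 95% confidence, z = 1.960.
n = (1.960 × 19.5 / 6.97)² = 30.07
Round up: n = 31.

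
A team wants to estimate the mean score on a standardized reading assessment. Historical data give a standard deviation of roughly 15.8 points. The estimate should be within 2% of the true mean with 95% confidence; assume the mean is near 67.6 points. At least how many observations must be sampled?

n = 525

For a mean, the margin of error is E = z·σ/√n, so n = (zσ/E)².
At 95% confidence, z = 1.960.
E = 2% of 67.6 = 1.352 points.
n = (1.960 × 15.8 / 1.352)² = 524.65
Round up: n = 525.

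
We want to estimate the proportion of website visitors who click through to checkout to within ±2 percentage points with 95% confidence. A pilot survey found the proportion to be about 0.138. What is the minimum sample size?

1143

For a proportion with margin E = 0.02 at 95% confidence, z = 1.960.
n = p̂(1−p̂)(z/E)² = 0.138 × 0.862 × (1.960/0.02)² = 1142.45
Round up: n = 1143.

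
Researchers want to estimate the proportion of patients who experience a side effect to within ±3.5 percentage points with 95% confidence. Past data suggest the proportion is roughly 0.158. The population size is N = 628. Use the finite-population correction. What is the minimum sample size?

251

For a proportion with margin E = 0.035 at 95% confidence, z = 1.960.
n = p̂(1−p̂)(z/E)² = 0.158 × 0.842 × (1.960/0.035)² = 417.20 — call this n₀.
Finite-population correction with N = 628: n = n₀ / (1 + (n₀−1)/N) = 417.20 / 1.663 = 250.87
Round up: n = 251.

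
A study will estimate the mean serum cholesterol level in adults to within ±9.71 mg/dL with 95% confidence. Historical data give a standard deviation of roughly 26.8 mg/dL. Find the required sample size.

n = 30

For a mean, the margin of error is E = z·σ/√n, so n = (zσ/E)².
At 95% confidence, z = 1.960.
n = (1.960 × 26.8 / 9.71)² = 29.26
Round up: n = 30.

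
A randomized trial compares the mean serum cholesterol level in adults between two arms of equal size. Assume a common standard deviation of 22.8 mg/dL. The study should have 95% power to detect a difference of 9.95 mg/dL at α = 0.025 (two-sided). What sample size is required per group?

For two equal groups, n per group = 2·((z_{α/2} + z_β)·σ/δ)².
z_{α/2} = 2.241; z_β = 1.645 (power 95%).
n = 2 × (3.886 × 22.8 / 9.95)² = 2 × 79.29 = 158.58
Round up: n = 159 per group.

159 per group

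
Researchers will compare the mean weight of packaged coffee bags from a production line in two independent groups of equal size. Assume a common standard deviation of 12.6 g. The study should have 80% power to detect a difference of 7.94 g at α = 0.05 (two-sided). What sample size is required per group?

For two equal groups, n per group = 2·((z_{α/2} + z_β)·σ/δ)².
z_{α/2} = 1.960; z_β = 0.842 (power 80%).
n = 2 × (2.802 × 12.6 / 7.94)² = 2 × 19.77 = 39.54
Round up: n = 40 per group.

40 per group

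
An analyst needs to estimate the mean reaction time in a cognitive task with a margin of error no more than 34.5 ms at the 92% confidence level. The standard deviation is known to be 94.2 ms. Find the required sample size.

23

For a mean, the margin of error is E = z·σ/√n, so n = (zσ/E)².
At 92% confidence, z = 1.751.
n = (1.751 × 94.2 / 34.5)² = 22.86
Round up: n = 23.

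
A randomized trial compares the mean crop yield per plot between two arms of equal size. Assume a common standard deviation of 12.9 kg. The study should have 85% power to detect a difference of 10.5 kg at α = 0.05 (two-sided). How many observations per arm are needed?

For two equal groups, n per group = 2·((z_{α/2} + z_β)·σ/δ)².
z_{α/2} = 1.960; z_β = 1.036 (power 85%).
n = 2 × (2.996 × 12.9 / 10.5)² = 2 × 13.55 = 27.10
Round up: n = 28 per group.

28 per group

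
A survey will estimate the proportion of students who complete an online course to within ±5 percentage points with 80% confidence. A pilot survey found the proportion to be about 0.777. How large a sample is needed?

n = 114

For a proportion with margin E = 0.05 at 80% confidence, z = 1.282.
n = p̂(1−p̂)(z/E)² = 0.777 × 0.223 × (1.282/0.05)² = 113.91
Round up: n = 114.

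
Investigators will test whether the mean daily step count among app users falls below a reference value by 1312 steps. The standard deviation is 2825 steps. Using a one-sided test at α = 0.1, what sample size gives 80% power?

21

For a one-sample z-test, n = ((z_α + z_β)·σ/δ)².
z_α = 1.282 (one-sided α = 0.1); z_β = 0.842 (power 80% → β = 0.2).
n = (2.124 × 2825 / 1312)² = 20.92
Round up: n = 21.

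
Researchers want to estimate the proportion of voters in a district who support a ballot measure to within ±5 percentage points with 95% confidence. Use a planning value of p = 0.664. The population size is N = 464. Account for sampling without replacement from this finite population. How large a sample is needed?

For a proportion with margin E = 0.05 at 95% confidence, z = 1.960.
n = p̂(1−p̂)(z/E)² = 0.664 × 0.336 × (1.960/0.05)² = 342.83 — call this n₀.
Finite-population correction with N = 464: n = n₀ / (1 + (n₀−1)/N) = 342.83 / 1.737 = 197.37
Round up: n = 198.

198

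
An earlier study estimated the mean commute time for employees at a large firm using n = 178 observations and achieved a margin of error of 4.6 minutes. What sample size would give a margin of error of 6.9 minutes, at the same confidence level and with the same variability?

Margin of error scales as 1/√n, so n₂ = n₁·(E₁/E₂)².
n₂ = 178 × (4.6/6.9)² = 178 × 0.4444 = 79.10
Round up: n₂ = 80.

80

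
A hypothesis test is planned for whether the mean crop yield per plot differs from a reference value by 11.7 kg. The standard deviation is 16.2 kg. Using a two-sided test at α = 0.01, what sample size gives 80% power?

For a one-sample z-test, n = ((z_{α/2} + z_β)·σ/δ)².
z_{α/2} = 2.576 (two-sided α = 0.01); z_β = 0.842 (power 80% → β = 0.2).
n = (3.418 × 16.2 / 11.7)² = 22.40
Round up: n = 23.

23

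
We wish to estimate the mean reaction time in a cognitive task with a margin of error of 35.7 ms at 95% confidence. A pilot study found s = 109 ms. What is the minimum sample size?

For a mean, the margin of error is E = z·σ/√n, so n = (zσ/E)².
At 95% confidence, z = 1.960.
n = (1.960 × 109 / 35.7)² = 35.81
Round up: n = 36.

n = 36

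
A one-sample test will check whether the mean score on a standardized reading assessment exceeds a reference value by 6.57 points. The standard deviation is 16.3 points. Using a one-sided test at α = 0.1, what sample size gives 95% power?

For a one-sample z-test, n = ((z_α + z_β)·σ/δ)².
z_α = 1.282 (one-sided α = 0.1); z_β = 1.645 (power 95% → β = 0.05).
n = (2.927 × 16.3 / 6.57)² = 52.73
Round up: n = 53.

53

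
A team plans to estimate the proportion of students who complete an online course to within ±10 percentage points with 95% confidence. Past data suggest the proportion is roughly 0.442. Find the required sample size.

For a proportion with margin E = 0.1 at 95% confidence, z = 1.960.
n = p̂(1−p̂)(z/E)² = 0.442 × 0.558 × (1.960/0.1)² = 94.75
Round up: n = 95.

95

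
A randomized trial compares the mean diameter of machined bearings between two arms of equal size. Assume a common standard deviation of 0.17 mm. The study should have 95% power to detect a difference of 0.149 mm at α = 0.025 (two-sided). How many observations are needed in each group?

For two equal groups, n per group = 2·((z_{α/2} + z_β)·σ/δ)².
z_{α/2} = 2.241; z_β = 1.645 (power 95%).
n = 2 × (3.886 × 0.17 / 0.149)² = 2 × 19.66 = 39.32
Round up: n = 40 per group.

40 per group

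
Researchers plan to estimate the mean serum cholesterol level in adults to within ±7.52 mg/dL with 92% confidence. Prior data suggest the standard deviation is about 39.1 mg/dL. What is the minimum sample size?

For a mean, the margin of error is E = z·σ/√n, so n = (zσ/E)².
At 92% confidence, z = 1.751.
n = (1.751 × 39.1 / 7.52)² = 82.89
Round up: n = 83.

83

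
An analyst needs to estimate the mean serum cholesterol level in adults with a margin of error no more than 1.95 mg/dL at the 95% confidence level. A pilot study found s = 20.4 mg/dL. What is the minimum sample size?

For a mean, the margin of error is E = z·σ/√n, so n = (zσ/E)².
At 95% confidence, z = 1.960.
n = (1.960 × 20.4 / 1.95)² = 420.44
Round up: n = 421.

421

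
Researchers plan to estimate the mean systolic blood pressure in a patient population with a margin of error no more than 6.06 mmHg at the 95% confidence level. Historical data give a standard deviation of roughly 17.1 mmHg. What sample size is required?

31

For a mean, the margin of error is E = z·σ/√n, so n = (zσ/E)².
At 95% confidence, z = 1.960.
n = (1.960 × 17.1 / 6.06)² = 30.59
Round up: n = 31.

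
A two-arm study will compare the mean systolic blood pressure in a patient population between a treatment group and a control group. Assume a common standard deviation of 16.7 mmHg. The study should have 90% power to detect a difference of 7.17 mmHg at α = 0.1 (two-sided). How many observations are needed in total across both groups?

186 total

For two equal groups, n per group = 2·((z_{α/2} + z_β)·σ/δ)².
z_{α/2} = 1.645; z_β = 1.282 (power 90%).
n = 2 × (2.927 × 16.7 / 7.17)² = 2 × 46.48 = 92.96
Round up: n = 93 per group.
Total across both groups: 2 × 93 = 186.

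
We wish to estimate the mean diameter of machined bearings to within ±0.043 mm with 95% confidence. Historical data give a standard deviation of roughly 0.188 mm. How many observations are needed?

For a mean, the margin of error is E = z·σ/√n, so n = (zσ/E)².
At 95% confidence, z = 1.960.
n = (1.960 × 0.188 / 0.043)² = 73.43
Round up: n = 74.

74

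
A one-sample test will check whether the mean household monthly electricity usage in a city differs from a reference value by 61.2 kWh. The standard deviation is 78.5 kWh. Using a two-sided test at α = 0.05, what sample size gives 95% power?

n = 22

For a one-sample z-test, n = ((z_{α/2} + z_β)·σ/δ)².
z_{α/2} = 1.960 (two-sided α = 0.05); z_β = 1.645 (power 95% → β = 0.05).
n = (3.605 × 78.5 / 61.2)² = 21.38
Round up: n = 22.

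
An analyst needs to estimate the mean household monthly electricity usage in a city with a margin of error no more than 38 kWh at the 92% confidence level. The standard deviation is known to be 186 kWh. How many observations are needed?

n = 74

For a mean, the margin of error is E = z·σ/√n, so n = (zσ/E)².
At 92% confidence, z = 1.751.
n = (1.751 × 186 / 38)² = 73.46
Round up: n = 74.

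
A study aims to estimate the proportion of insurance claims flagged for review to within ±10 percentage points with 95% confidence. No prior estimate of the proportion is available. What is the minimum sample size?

For a proportion with margin E = 0.1 at 95% confidence, z = 1.960.
With no prior estimate, use p = 0.5, which maximizes p(1−p) at 0.25.
n = 0.25 × (z/E)² = 0.25 × (1.960/0.1)² = 96.04
Round up: n = 97.

n = 97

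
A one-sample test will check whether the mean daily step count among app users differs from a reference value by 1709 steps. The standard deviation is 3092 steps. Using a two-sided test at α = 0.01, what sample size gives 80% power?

39

For a one-sample z-test, n = ((z_{α/2} + z_β)·σ/δ)².
z_{α/2} = 2.576 (two-sided α = 0.01); z_β = 0.842 (power 80% → β = 0.2).
n = (3.418 × 3092 / 1709)² = 38.24
Round up: n = 39.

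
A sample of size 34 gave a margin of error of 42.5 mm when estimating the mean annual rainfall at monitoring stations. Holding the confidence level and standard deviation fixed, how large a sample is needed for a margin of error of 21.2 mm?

n = 137

Margin of error scales as 1/√n, so n₂ = n₁·(E₁/E₂)².
n₂ = 34 × (42.5/21.2)² = 34 × 4.019 = 136.65
Round up: n₂ = 137.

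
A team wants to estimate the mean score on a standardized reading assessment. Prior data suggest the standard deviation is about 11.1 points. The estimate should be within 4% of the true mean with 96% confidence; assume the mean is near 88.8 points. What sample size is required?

42

For a mean, the margin of error is E = z·σ/√n, so n = (zσ/E)².
At 96% confidence, z = 2.054.
E = 4% of 88.8 = 3.552 points.
n = (2.054 × 11.1 / 3.552)² = 41.20
Round up: n = 42.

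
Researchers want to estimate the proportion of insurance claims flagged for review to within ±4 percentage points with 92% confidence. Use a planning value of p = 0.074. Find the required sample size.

For a proportion with margin E = 0.04 at 92% confidence, z = 1.751.
n = p̂(1−p̂)(z/E)² = 0.074 × 0.926 × (1.751/0.04)² = 131.31
Round up: n = 132.

n = 132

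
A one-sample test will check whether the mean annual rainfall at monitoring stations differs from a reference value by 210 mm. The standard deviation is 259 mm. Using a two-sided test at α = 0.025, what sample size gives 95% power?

23

For a one-sample z-test, n = ((z_{α/2} + z_β)·σ/δ)².
z_{α/2} = 2.241 (two-sided α = 0.025); z_β = 1.645 (power 95% → β = 0.05).
n = (3.886 × 259 / 210)² = 22.97
Round up: n = 23.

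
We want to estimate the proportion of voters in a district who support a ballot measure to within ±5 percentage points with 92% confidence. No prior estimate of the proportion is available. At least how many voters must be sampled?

307

For a proportion with margin E = 0.05 at 92% confidence, z = 1.751.
With no prior estimate, use p = 0.5, which maximizes p(1−p) at 0.25.
n = 0.25 × (z/E)² = 0.25 × (1.751/0.05)² = 306.60
Round up: n = 307.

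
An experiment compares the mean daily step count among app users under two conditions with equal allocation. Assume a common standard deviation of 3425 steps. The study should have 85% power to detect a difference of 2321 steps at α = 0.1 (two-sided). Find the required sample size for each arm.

For two equal groups, n per group = 2·((z_{α/2} + z_β)·σ/δ)².
z_{α/2} = 1.645; z_β = 1.036 (power 85%).
n = 2 × (2.681 × 3425 / 2321)² = 2 × 15.65 = 31.30
Round up: n = 32 per group.

32 per group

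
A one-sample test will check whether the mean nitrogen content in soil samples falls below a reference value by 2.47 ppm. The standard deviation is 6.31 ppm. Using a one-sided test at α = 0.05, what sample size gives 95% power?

71

For a one-sample z-test, n = ((z_α + z_β)·σ/δ)².
z_α = 1.645 (one-sided α = 0.05); z_β = 1.645 (power 95% → β = 0.05).
n = (3.290 × 6.31 / 2.47)² = 70.64
Round up: n = 71.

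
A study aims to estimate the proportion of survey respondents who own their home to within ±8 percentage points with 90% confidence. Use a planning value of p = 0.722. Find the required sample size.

85

For a proportion with margin E = 0.08 at 90% confidence, z = 1.645.
n = p̂(1−p̂)(z/E)² = 0.722 × 0.278 × (1.645/0.08)² = 84.87
Round up: n = 85.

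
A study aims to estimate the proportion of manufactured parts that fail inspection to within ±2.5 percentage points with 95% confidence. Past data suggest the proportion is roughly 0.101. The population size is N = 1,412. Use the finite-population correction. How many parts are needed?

401

For a proportion with margin E = 0.025 at 95% confidence, z = 1.960.
n = p̂(1−p̂)(z/E)² = 0.101 × 0.899 × (1.960/0.025)² = 558.10 — call this n₀.
Finite-population correction with N = 1,412: n = n₀ / (1 + (n₀−1)/N) = 558.10 / 1.395 = 400.07
Round up: n = 401.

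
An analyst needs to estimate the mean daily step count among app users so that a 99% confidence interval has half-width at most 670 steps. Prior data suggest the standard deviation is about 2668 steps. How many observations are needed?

106

For a mean, the margin of error is E = z·σ/√n, so n = (zσ/E)².
At 99% confidence, z = 2.576.
n = (2.576 × 2668 / 670)² = 105.22
Round up: n = 106.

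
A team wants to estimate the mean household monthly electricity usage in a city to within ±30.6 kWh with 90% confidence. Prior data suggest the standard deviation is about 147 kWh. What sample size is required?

For a mean, the margin of error is E = z·σ/√n, so n = (zσ/E)².
At 90% confidence, z = 1.645.
n = (1.645 × 147 / 30.6)² = 62.45
Round up: n = 63.

n = 63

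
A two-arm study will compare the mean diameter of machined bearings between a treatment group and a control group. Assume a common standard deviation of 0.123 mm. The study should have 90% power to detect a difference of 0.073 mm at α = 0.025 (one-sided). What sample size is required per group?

60 per group

For two equal groups, n per group = 2·((z_α + z_β)·σ/δ)².
z_α = 1.960; z_β = 1.282 (power 90%).
n = 2 × (3.242 × 0.123 / 0.073)² = 2 × 29.84 = 59.68
Round up: n = 60 per group.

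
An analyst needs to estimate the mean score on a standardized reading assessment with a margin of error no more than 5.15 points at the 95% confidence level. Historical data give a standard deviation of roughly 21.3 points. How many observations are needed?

For a mean, the margin of error is E = z·σ/√n, so n = (zσ/E)².
At 95% confidence, z = 1.960.
n = (1.960 × 21.3 / 5.15)² = 65.71
Round up: n = 66.

66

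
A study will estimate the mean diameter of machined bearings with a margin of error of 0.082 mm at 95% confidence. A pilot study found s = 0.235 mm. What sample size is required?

32

For a mean, the margin of error is E = z·σ/√n, so n = (zσ/E)².
At 95% confidence, z = 1.960.
n = (1.960 × 0.235 / 0.082)² = 31.55
Round up: n = 32.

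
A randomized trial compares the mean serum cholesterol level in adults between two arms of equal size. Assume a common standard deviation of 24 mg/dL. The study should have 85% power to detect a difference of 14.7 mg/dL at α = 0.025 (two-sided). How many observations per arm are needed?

58 per group

For two equal groups, n per group = 2·((z_{α/2} + z_β)·σ/δ)².
z_{α/2} = 2.241; z_β = 1.036 (power 85%).
n = 2 × (3.277 × 24 / 14.7)² = 2 × 28.62 = 57.24
Round up: n = 58 per group.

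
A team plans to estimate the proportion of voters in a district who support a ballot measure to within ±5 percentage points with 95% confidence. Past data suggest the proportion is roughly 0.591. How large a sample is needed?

For a proportion with margin E = 0.05 at 95% confidence, z = 1.960.
n = p̂(1−p̂)(z/E)² = 0.591 × 0.409 × (1.960/0.05)² = 371.44
Round up: n = 372.

372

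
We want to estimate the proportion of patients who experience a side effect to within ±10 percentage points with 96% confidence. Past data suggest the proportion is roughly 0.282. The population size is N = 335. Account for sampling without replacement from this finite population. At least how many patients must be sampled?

n = 69

For a proportion with margin E = 0.1 at 96% confidence, z = 2.054.
n = p̂(1−p̂)(z/E)² = 0.282 × 0.718 × (2.054/0.1)² = 85.42 — call this n₀.
Finite-population correction with N = 335: n = n₀ / (1 + (n₀−1)/N) = 85.42 / 1.252 = 68.23
Round up: n = 69.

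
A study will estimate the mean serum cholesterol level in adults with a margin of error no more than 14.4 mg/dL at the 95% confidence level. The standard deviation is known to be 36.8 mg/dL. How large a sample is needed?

26

For a mean, the margin of error is E = z·σ/√n, so n = (zσ/E)².
At 95% confidence, z = 1.960.
n = (1.960 × 36.8 / 14.4)² = 25.09
Round up: n = 26.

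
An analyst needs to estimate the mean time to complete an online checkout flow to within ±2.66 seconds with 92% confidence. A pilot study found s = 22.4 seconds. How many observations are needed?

n = 218

For a mean, the margin of error is E = z·σ/√n, so n = (zσ/E)².
At 92% confidence, z = 1.751.
n = (1.751 × 22.4 / 2.66)² = 217.42
Round up: n = 218.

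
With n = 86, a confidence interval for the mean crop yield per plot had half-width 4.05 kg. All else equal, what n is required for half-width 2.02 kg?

n = 346

Margin of error scales as 1/√n, so n₂ = n₁·(E₁/E₂)².
n₂ = 86 × (4.05/2.02)² = 86 × 4.02 = 345.72
Round up: n₂ = 346.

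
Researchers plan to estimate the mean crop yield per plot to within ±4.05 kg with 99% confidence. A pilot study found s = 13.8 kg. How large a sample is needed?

n = 78

For a mean, the margin of error is E = z·σ/√n, so n = (zσ/E)².
At 99% confidence, z = 2.576.
n = (2.576 × 13.8 / 4.05)² = 77.04
Round up: n = 78.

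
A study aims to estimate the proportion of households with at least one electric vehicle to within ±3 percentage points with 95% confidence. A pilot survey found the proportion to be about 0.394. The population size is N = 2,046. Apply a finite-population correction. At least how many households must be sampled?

For a proportion with margin E = 0.03 at 95% confidence, z = 1.960.
n = p̂(1−p̂)(z/E)² = 0.394 × 0.606 × (1.960/0.03)² = 1019.15 — call this n₀.
Finite-population correction with N = 2,046: n = n₀ / (1 + (n₀−1)/N) = 1019.15 / 1.498 = 680.34
Round up: n = 681.

681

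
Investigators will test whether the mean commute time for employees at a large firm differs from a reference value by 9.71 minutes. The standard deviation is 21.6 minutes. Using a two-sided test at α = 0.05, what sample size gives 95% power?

n = 65

For a one-sample z-test, n = ((z_{α/2} + z_β)·σ/δ)².
z_{α/2} = 1.960 (two-sided α = 0.05); z_β = 1.645 (power 95% → β = 0.05).
n = (3.605 × 21.6 / 9.71)² = 64.31
Round up: n = 65.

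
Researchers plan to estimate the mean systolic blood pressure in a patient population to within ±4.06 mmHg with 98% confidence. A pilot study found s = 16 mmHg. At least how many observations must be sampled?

85

For a mean, the margin of error is E = z·σ/√n, so n = (zσ/E)².
At 98% confidence, z = 2.326.
n = (2.326 × 16 / 4.06)² = 84.02
Round up: n = 85.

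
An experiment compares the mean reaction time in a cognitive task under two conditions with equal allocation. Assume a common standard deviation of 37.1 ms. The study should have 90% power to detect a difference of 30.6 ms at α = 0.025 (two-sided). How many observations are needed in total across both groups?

74 total

For two equal groups, n per group = 2·((z_{α/2} + z_β)·σ/δ)².
z_{α/2} = 2.241; z_β = 1.282 (power 90%).
n = 2 × (3.523 × 37.1 / 30.6)² = 2 × 18.24 = 36.48
Round up: n = 37 per group.
Total across both groups: 2 × 37 = 74.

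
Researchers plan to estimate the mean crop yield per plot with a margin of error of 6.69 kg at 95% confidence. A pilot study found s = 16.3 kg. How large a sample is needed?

n = 23

For a mean, the margin of error is E = z·σ/√n, so n = (zσ/E)².
At 95% confidence, z = 1.960.
n = (1.960 × 16.3 / 6.69)² = 22.81
Round up: n = 23.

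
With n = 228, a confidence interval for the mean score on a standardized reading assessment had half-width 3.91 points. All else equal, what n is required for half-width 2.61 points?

512

Margin of error scales as 1/√n, so n₂ = n₁·(E₁/E₂)².
n₂ = 228 × (3.91/2.61)² = 228 × 2.244 = 511.63
Round up: n₂ = 512.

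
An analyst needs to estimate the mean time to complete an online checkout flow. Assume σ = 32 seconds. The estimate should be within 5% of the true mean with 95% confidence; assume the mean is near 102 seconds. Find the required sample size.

For a mean, the margin of error is E = z·σ/√n, so n = (zσ/E)².
At 95% confidence, z = 1.960.
E = 5% of 102 = 5.1 seconds.
n = (1.960 × 32 / 5.1)² = 151.24
Round up: n = 152.

152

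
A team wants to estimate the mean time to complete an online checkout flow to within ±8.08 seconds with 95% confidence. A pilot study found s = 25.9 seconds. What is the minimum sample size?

40

For a mean, the margin of error is E = z·σ/√n, so n = (zσ/E)².
At 95% confidence, z = 1.960.
n = (1.960 × 25.9 / 8.08)² = 39.47
Round up: n = 40.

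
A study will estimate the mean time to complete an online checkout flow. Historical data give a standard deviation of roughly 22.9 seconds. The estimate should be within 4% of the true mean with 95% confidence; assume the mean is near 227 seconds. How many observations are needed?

25

For a mean, the margin of error is E = z·σ/√n, so n = (zσ/E)².
At 95% confidence, z = 1.960.
E = 4% of 227 = 9.08 seconds.
n = (1.960 × 22.9 / 9.08)² = 24.43
Round up: n = 25.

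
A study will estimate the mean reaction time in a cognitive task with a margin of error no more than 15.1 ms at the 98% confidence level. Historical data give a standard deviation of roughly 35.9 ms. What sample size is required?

31

For a mean, the margin of error is E = z·σ/√n, so n = (zσ/E)².
At 98% confidence, z = 2.326.
n = (2.326 × 35.9 / 15.1)² = 30.58
Round up: n = 31.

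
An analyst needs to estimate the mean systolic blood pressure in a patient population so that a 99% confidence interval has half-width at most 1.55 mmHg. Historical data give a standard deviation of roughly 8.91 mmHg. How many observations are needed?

n = 220

For a mean, the margin of error is E = z·σ/√n, so n = (zσ/E)².
At 99% confidence, z = 2.576.
n = (2.576 × 8.91 / 1.55)² = 219.27
Round up: n = 220.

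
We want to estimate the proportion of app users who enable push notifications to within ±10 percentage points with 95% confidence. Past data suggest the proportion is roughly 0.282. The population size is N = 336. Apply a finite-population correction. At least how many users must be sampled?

For a proportion with margin E = 0.1 at 95% confidence, z = 1.960.
n = p̂(1−p̂)(z/E)² = 0.282 × 0.718 × (1.960/0.1)² = 77.78 — call this n₀.
Finite-population correction with N = 336: n = n₀ / (1 + (n₀−1)/N) = 77.78 / 1.229 = 63.29
Round up: n = 64.

64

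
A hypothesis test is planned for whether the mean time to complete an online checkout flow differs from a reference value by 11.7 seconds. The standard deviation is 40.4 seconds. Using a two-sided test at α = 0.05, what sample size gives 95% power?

For a one-sample z-test, n = ((z_{α/2} + z_β)·σ/δ)².
z_{α/2} = 1.960 (two-sided α = 0.05); z_β = 1.645 (power 95% → β = 0.05).
n = (3.605 × 40.4 / 11.7)² = 154.95
Round up: n = 155.

155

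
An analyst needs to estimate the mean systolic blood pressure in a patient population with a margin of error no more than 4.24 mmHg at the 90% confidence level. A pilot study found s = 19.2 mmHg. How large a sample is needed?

For a mean, the margin of error is E = z·σ/√n, so n = (zσ/E)².
At 90% confidence, z = 1.645.
n = (1.645 × 19.2 / 4.24)² = 55.49
Round up: n = 56.

n = 56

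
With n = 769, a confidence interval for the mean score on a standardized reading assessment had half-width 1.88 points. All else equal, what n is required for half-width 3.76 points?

193

Margin of error scales as 1/√n, so n₂ = n₁·(E₁/E₂)².
n₂ = 769 × (1.88/3.76)² = 769 × 0.25 = 192.25
Round up: n₂ = 193.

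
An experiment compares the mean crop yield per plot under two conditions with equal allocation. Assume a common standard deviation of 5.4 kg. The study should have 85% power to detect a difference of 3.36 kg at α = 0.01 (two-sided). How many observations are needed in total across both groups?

For two equal groups, n per group = 2·((z_{α/2} + z_β)·σ/δ)².
z_{α/2} = 2.576; z_β = 1.036 (power 85%).
n = 2 × (3.612 × 5.4 / 3.36)² = 2 × 33.70 = 67.40
Round up: n = 68 per group.
Total across both groups: 2 × 68 = 136.

136 total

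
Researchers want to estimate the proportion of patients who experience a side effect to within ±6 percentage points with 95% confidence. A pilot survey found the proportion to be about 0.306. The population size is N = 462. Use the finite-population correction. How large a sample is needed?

For a proportion with margin E = 0.06 at 95% confidence, z = 1.960.
n = p̂(1−p̂)(z/E)² = 0.306 × 0.694 × (1.960/0.06)² = 226.62 — call this n₀.
Finite-population correction with N = 462: n = n₀ / (1 + (n₀−1)/N) = 226.62 / 1.488 = 152.30
Round up: n = 153.

n = 153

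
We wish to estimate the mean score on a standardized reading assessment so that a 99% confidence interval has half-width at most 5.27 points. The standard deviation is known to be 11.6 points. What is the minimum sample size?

For a mean, the margin of error is E = z·σ/√n, so n = (zσ/E)².
At 99% confidence, z = 2.576.
n = (2.576 × 11.6 / 5.27)² = 32.15
Round up: n = 33.

33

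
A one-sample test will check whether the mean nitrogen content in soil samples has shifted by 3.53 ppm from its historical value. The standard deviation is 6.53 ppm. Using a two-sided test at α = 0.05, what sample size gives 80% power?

For a one-sample z-test, n = ((z_{α/2} + z_β)·σ/δ)².
z_{α/2} = 1.960 (two-sided α = 0.05); z_β = 0.842 (power 80% → β = 0.2).
n = (2.802 × 6.53 / 3.53)² = 26.87
Round up: n = 27.

n = 27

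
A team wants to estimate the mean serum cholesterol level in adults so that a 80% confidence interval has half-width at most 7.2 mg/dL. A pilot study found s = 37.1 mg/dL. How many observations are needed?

For a mean, the margin of error is E = z·σ/√n, so n = (zσ/E)².
At 80% confidence, z = 1.282.
n = (1.282 × 37.1 / 7.2)² = 43.64
Round up: n = 44.

44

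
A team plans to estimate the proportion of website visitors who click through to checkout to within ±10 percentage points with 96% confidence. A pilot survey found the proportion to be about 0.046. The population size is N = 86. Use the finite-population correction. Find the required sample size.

n = 16

For a proportion with margin E = 0.1 at 96% confidence, z = 2.054.
n = p̂(1−p̂)(z/E)² = 0.046 × 0.954 × (2.054/0.1)² = 18.51 — call this n₀.
Finite-population correction with N = 86: n = n₀ / (1 + (n₀−1)/N) = 18.51 / 1.204 = 15.37
Round up: n = 16.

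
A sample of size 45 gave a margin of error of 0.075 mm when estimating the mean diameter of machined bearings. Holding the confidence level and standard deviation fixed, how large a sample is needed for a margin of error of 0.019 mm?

Margin of error scales as 1/√n, so n₂ = n₁·(E₁/E₂)².
n₂ = 45 × (0.075/0.019)² = 45 × 15.58 = 701.10
Round up: n₂ = 702.

702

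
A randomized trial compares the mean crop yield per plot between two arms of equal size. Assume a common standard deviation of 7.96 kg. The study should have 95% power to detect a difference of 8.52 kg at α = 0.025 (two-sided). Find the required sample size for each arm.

27 per group

For two equal groups, n per group = 2·((z_{α/2} + z_β)·σ/δ)².
z_{α/2} = 2.241; z_β = 1.645 (power 95%).
n = 2 × (3.886 × 7.96 / 8.52)² = 2 × 13.18 = 26.36
Round up: n = 27 per group.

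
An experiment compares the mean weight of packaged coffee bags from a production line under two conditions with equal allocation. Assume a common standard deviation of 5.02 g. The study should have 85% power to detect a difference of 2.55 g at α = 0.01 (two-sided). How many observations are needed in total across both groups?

204 total

For two equal groups, n per group = 2·((z_{α/2} + z_β)·σ/δ)².
z_{α/2} = 2.576; z_β = 1.036 (power 85%).
n = 2 × (3.612 × 5.02 / 2.55)² = 2 × 50.56 = 101.12
Round up: n = 102 per group.
Total across both groups: 2 × 102 = 204.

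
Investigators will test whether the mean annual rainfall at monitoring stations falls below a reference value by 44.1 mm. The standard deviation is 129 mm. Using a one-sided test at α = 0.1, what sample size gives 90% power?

For a one-sample z-test, n = ((z_α + z_β)·σ/δ)².
z_α = 1.282 (one-sided α = 0.1); z_β = 1.282 (power 90% → β = 0.1).
n = (2.564 × 129 / 44.1)² = 56.25
Round up: n = 57.

57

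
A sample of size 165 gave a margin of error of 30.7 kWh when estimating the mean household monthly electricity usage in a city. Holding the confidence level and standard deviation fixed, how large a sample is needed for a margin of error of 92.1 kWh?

Margin of error scales as 1/√n, so n₂ = n₁·(E₁/E₂)².
n₂ = 165 × (30.7/92.1)² = 165 × 0.1111 = 18.33
Round up: n₂ = 19.

19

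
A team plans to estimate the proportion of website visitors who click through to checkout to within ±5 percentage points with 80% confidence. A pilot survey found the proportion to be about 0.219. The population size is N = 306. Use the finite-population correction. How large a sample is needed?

83

For a proportion with margin E = 0.05 at 80% confidence, z = 1.282.
n = p̂(1−p̂)(z/E)² = 0.219 × 0.781 × (1.282/0.05)² = 112.44 — call this n₀.
Finite-population correction with N = 306: n = n₀ / (1 + (n₀−1)/N) = 112.44 / 1.364 = 82.43
Round up: n = 83.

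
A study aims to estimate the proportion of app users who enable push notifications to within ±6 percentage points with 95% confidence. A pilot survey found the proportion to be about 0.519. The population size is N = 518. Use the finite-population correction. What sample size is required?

For a proportion with margin E = 0.06 at 95% confidence, z = 1.960.
n = p̂(1−p̂)(z/E)² = 0.519 × 0.481 × (1.960/0.06)² = 266.39 — call this n₀.
Finite-population correction with N = 518: n = n₀ / (1 + (n₀−1)/N) = 266.39 / 1.512 = 176.18
Round up: n = 177.

n = 177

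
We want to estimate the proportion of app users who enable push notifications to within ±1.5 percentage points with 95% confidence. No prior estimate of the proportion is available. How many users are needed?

For a proportion with margin E = 0.015 at 95% confidence, z = 1.960.
With no prior estimate, use p = 0.5, which maximizes p(1−p) at 0.25.
n = 0.25 × (z/E)² = 0.25 × (1.960/0.015)² = 4268.44
Round up: n = 4269.

4269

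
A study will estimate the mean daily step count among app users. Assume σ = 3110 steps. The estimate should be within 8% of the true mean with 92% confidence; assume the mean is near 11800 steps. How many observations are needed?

n = 34

For a mean, the margin of error is E = z·σ/√n, so n = (zσ/E)².
At 92% confidence, z = 1.751.
E = 8% of 11800 = 944 steps.
n = (1.751 × 3110 / 944)² = 33.28
Round up: n = 34.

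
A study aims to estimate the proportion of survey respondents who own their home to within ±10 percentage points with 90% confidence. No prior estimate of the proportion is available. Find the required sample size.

For a proportion with margin E = 0.1 at 90% confidence, z = 1.645.
With no prior estimate, use p = 0.5, which maximizes p(1−p) at 0.25.
n = 0.25 × (z/E)² = 0.25 × (1.645/0.1)² = 67.65
Round up: n = 68.

68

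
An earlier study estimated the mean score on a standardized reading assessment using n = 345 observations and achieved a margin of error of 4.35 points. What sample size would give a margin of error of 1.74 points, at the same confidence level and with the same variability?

2157

Margin of error scales as 1/√n, so n₂ = n₁·(E₁/E₂)².
n₂ = 345 × (4.35/1.74)² = 345 × 6.25 = 2156.25
Round up: n₂ = 2157.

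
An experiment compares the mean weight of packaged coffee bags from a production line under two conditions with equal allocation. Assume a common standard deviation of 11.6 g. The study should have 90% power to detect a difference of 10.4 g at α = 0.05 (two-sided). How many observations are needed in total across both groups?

For two equal groups, n per group = 2·((z_{α/2} + z_β)·σ/δ)².
z_{α/2} = 1.960; z_β = 1.282 (power 90%).
n = 2 × (3.242 × 11.6 / 10.4)² = 2 × 13.08 = 26.16
Round up: n = 27 per group.
Total across both groups: 2 × 27 = 54.

54 total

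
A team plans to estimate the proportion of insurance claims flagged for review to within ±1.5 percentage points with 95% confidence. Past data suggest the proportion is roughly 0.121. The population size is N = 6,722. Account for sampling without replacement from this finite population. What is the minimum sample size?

1430

For a proportion with margin E = 0.015 at 95% confidence, z = 1.960.
n = p̂(1−p̂)(z/E)² = 0.121 × 0.879 × (1.960/0.015)² = 1815.95 — call this n₀.
Finite-population correction with N = 6,722: n = n₀ / (1 + (n₀−1)/N) = 1815.95 / 1.27 = 1429.88
Round up: n = 1430.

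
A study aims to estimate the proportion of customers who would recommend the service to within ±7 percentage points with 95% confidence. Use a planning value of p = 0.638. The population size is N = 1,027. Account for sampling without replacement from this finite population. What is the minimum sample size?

n = 155

For a proportion with margin E = 0.07 at 95% confidence, z = 1.960.
n = p̂(1−p̂)(z/E)² = 0.638 × 0.362 × (1.960/0.07)² = 181.07 — call this n₀.
Finite-population correction with N = 1,027: n = n₀ / (1 + (n₀−1)/N) = 181.07 / 1.175 = 154.10
Round up: n = 155.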